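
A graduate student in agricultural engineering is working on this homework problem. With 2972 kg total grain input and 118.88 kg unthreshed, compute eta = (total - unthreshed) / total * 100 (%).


eta = (total - unthreshed) / total * 100
    = (2972 - 118.88) / 2972 * 100
    = 2853.12 / 2972 * 100
    = 96%


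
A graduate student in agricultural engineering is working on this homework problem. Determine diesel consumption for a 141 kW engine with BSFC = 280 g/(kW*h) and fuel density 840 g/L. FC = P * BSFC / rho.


FC = P * BSFC / rho_fuel
   = 141 * 280 / 840
   = 39480 / 840
   = 47 L/h


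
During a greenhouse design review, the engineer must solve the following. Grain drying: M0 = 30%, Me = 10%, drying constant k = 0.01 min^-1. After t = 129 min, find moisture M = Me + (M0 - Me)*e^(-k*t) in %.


M = Me + (M0 - Me) * e^(-k*t)
  = 10 + (30 - 10) * e^(-0.01*129)
  = 10 + 20 * e^(-1.290)
  = 10 + 20 * 0.27527
  = 10 + 5.5054
  = 15.51%


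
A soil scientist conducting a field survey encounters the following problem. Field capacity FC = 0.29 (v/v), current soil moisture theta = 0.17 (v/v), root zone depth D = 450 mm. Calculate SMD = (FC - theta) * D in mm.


SMD = (FC - theta) * D
    = (0.29 - 0.17) * 450
    = 0.120 * 450
    = 54 mm


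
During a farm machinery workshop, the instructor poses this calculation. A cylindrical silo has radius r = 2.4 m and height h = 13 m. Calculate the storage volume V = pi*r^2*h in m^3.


V = pi * r^2 * h
  = pi * 2.4^2 * 13
  = pi * 5.76 * 13
  = 235.24 m^3


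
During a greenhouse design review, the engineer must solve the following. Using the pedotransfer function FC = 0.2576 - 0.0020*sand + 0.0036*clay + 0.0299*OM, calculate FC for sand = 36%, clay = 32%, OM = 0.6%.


FC = 0.2576 - 0.0020*36 + 0.0036*32 + 0.0299*0.6
   = 0.2576 - 0.0720 + 0.1152 + 0.0179
   = 0.3187


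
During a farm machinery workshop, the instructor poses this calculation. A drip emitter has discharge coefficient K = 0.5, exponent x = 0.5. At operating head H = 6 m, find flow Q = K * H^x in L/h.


Q = K * H^x
  = 0.5 * 6^0.5
  = 0.5 * 2.4495
  = 1.22 L/h


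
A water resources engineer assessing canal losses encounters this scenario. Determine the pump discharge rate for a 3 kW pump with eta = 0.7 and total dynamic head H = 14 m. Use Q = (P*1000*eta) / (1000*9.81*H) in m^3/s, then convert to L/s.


Q = (P * 1000 * eta) / (rho * g * H)
  = (3 * 1000 * 0.7) / (1000 * 9.81 * 14)
  = 2100 / 137340
  = 0.01529 m^3/s = 15.29 L/s


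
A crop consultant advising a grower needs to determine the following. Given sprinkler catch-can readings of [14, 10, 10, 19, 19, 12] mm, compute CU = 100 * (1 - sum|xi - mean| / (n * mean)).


xbar = 84 / 6 = 14
sum|xi - xbar| = 20
CU = 100 * (1 - 20 / (6 * 14))
   = 100 * (1 - 0.2381)
   = 76.19%


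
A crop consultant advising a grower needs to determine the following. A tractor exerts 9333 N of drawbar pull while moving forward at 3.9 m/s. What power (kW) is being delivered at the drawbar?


P = F * v / 1000
  = 9333 * 3.9 / 1000
  = 36398.70 / 1000
  = 36.40 kW


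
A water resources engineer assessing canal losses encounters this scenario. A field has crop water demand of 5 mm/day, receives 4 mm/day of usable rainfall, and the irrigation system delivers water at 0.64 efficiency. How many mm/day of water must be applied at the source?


IWR = (ETc - Pe) / Ea
    = (5 - 4) / 0.64
    = 1 / 0.64
    = 1.56 mm/day


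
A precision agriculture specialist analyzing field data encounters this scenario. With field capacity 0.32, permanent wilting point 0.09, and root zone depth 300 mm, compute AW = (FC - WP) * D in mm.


AW = (FC - WP) * D
   = (0.32 - 0.09) * 300
   = 0.23 * 300
   = 69 mm


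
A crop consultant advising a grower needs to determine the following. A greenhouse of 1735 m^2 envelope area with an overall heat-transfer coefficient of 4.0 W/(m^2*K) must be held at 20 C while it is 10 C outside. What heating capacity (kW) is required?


dT = 20 - (10) = 10 K
Q = U * A * dT
  = 4.0 * 1735 * 10
  = 69400 W = 69.40 kW


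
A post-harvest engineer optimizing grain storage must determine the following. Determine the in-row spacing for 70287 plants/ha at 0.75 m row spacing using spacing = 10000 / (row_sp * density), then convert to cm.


spacing = 10000 / (row_sp * density)
        = 10000 / (0.75 * 70287)
        = 10000 / 52715.25
        = 0.18970 m = 18.97 cm


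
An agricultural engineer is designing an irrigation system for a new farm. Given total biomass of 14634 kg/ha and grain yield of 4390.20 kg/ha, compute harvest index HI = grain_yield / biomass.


HI = grain_yield / biomass
   = 4390.20 / 14634
   = 0.30


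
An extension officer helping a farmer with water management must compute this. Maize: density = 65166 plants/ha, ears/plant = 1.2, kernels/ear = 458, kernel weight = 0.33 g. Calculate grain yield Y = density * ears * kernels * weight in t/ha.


Y = density * ears * kernels * kw
  = 65166 * 1.2 * 458 * 0.33 g/ha
  = 11819027.09 g/ha
  = 11819.03 kg/ha = 11.82 t/ha


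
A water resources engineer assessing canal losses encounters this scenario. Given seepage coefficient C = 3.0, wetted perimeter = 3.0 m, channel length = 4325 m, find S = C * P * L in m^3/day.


S = C * P * L
  = 3.0 * 3.0 * 4325
  = 38925 m^3/day


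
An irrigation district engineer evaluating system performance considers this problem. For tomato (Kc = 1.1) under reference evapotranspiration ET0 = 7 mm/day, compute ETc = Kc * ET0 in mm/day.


ETc = Kc * ET0
    = 1.1 * 7
    = 7.70 mm/day


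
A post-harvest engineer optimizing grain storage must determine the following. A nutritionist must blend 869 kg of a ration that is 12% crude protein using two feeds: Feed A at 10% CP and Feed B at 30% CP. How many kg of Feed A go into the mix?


parts_A = CP_b - target = 30 - 12 = 18
parts_B = target - CP_a = 12 - 10 = 2
total_parts = 18 + 2 = 20
Feed A = 869 * 18 / 20 = 782.10 kg
Feed B = 869 * 2 / 20 = 86.90 kg

782.10 kg


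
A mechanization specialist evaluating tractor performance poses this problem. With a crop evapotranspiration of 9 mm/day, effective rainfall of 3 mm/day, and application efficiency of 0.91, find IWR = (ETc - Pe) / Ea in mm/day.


IWR = (ETc - Pe) / Ea
    = (9 - 3) / 0.91
    = 6 / 0.91
    = 6.59 mm/day


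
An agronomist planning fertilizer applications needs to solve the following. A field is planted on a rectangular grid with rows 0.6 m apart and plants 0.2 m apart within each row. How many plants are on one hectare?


D = 10000 / (row_sp * plant_sp)
  = 10000 / (0.6 * 0.2)
  = 10000 / 0.1200
  = 83333.33 plants/ha


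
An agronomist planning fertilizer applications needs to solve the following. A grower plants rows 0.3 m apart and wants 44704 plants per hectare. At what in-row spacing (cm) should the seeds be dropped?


spacing = 10000 / (row_sp * density)
        = 10000 / (0.3 * 44704)
        = 10000 / 13411.20
        = 0.74565 m = 74.56 cm


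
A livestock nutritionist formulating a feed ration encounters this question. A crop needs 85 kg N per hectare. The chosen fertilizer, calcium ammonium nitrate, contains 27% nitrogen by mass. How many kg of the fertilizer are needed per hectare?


Rate = N_required / (N_content / 100)
     = 85 / (27 / 100)
     = 85 / 0.27
     = 314.81 kg/ha


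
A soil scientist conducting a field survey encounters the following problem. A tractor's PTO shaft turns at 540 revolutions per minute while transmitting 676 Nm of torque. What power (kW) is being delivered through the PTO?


P = 2*pi*n*T / 60000
  = 2*pi * 540 * 676 / 60000
  = 2293613.96 / 60000
  = 38.23 kW


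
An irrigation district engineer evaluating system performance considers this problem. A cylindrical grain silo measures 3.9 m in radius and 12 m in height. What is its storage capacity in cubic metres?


V = pi * r^2 * h
  = pi * 3.9^2 * 12
  = pi * 15.21 * 12
  = 573.40 m^3


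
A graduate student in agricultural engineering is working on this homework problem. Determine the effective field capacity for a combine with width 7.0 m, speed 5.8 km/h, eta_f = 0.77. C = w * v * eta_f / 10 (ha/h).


C = w * v * eta_f / 10
  = 7.0 * 5.8 * 0.77 / 10
  = 31.26 / 10
  = 3.13 ha/h


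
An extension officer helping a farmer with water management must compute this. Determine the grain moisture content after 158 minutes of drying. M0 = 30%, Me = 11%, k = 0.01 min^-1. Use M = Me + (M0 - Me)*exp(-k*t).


M = Me + (M0 - Me) * e^(-k*t)
  = 11 + (30 - 11) * e^(-0.01*158)
  = 11 + 19 * e^(-1.580)
  = 11 + 19 * 0.20598
  = 11 + 3.9135
  = 14.91%


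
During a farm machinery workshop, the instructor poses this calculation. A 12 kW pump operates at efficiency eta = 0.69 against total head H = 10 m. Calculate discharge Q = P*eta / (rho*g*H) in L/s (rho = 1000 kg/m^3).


Q = (P * 1000 * eta) / (rho * g * H)
  = (12 * 1000 * 0.69) / (1000 * 9.81 * 10)
  = 8280 / 98100
  = 0.08440 m^3/s = 84.40 L/s


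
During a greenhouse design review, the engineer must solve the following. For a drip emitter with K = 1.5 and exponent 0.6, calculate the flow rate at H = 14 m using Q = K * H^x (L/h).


Q = K * H^x
  = 1.5 * 14^0.6
  = 1.5 * 4.8717
  = 7.31 L/h


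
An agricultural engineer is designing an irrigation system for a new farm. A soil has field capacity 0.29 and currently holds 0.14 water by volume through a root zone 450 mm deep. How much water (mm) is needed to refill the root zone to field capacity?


SMD = (FC - theta) * D
    = (0.29 - 0.14) * 450
    = 0.150 * 450
    = 67.50 mm


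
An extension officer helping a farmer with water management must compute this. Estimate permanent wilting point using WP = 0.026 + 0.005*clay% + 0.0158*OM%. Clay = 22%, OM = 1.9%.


WP = 0.026 + 0.005*22 + 0.0158*1.9
   = 0.026 + 0.1100 + 0.0300
   = 0.1660


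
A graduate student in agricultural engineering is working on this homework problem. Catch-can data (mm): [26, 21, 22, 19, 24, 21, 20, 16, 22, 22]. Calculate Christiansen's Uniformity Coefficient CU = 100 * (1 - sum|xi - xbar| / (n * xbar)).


xbar = 213 / 10 = 21.300
sum|xi - xbar| = 19
CU = 100 * (1 - 19 / (10 * 21.300))
   = 100 * (1 - 0.0892)
   = 91.08%


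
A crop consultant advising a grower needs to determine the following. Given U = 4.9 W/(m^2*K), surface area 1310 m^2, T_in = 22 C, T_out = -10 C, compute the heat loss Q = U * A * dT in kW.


dT = 22 - (-10) = 32 K
Q = U * A * dT
  = 4.9 * 1310 * 32
  = 205408 W = 205.41 kW


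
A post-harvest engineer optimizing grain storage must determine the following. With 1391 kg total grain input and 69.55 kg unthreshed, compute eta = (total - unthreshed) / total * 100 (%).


eta = (total - unthreshed) / total * 100
    = (1391 - 69.55) / 1391 * 100
    = 1321.45 / 1391 * 100
    = 95%


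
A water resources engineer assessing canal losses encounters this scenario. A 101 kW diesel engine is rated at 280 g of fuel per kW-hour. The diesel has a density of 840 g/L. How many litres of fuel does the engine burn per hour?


FC = P * BSFC / rho_fuel
   = 101 * 280 / 840
   = 28280 / 840
   = 33.67 L/h


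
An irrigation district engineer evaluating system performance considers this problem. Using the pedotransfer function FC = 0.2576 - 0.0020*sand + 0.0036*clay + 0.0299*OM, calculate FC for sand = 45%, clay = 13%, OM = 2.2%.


FC = 0.2576 - 0.0020*45 + 0.0036*13 + 0.0299*2.2
   = 0.2576 - 0.0900 + 0.0468 + 0.0658
   = 0.2802


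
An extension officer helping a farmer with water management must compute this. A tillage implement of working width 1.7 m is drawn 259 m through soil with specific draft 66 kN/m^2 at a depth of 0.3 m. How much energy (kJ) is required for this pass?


E = k * d * w * L
  = 66 * 0.3 * 1.7 * 259
  = 8717.94 kJ


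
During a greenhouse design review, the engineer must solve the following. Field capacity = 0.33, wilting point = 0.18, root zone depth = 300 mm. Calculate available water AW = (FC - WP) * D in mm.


AW = (FC - WP) * D
   = (0.33 - 0.18) * 300
   = 0.15 * 300
   = 45 mm


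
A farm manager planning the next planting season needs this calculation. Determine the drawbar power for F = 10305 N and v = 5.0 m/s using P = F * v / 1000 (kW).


P = F * v / 1000
  = 10305 * 5.0 / 1000
  = 51525 / 1000
  = 51.53 kW


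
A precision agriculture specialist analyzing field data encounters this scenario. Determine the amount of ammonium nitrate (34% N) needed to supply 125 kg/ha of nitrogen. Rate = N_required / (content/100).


Rate = N_required / (N_content / 100)
     = 125 / (34 / 100)
     = 125 / 0.34
     = 367.65 kg/ha


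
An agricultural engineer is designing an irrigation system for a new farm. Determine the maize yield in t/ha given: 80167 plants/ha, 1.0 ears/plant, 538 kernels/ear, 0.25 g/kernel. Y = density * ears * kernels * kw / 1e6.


Y = density * ears * kernels * kw
  = 80167 * 1.0 * 538 * 0.25 g/ha
  = 10782461.50 g/ha
  = 10782.46 kg/ha = 10.78 t/ha


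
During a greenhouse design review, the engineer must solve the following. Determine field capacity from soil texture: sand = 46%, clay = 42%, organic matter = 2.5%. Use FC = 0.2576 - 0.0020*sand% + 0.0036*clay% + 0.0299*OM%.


FC = 0.2576 - 0.0020*46 + 0.0036*42 + 0.0299*2.5
   = 0.2576 - 0.0920 + 0.1512 + 0.0748
   = 0.3916


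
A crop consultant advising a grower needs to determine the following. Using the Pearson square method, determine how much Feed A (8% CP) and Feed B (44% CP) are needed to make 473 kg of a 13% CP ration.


parts_A = CP_b - target = 44 - 13 = 31
parts_B = target - CP_a = 13 - 8 = 5
total_parts = 31 + 5 = 36
Feed A = 473 * 31 / 36 = 407.31 kg
Feed B = 473 * 5 / 36 = 65.69 kg

407.31 kg


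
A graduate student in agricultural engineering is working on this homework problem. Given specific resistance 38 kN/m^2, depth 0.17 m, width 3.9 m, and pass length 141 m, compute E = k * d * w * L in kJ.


E = k * d * w * L
  = 38 * 0.17 * 3.9 * 141
  = 3552.35 kJ


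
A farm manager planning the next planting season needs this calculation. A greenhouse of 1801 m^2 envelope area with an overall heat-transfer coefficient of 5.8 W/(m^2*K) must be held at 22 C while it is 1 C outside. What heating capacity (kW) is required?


dT = 22 - (1) = 21 K
Q = U * A * dT
  = 5.8 * 1801 * 21
  = 219361.80 W = 219.36 kW


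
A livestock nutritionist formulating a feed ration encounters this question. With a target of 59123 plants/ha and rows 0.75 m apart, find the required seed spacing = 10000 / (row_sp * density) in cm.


spacing = 10000 / (row_sp * density)
        = 10000 / (0.75 * 59123)
        = 10000 / 44342.25
        = 0.22552 m = 22.55 cm


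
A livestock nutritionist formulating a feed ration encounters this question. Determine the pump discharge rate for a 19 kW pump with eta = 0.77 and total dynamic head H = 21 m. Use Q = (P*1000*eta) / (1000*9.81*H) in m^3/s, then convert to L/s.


Q = (P * 1000 * eta) / (rho * g * H)
  = (19 * 1000 * 0.77) / (1000 * 9.81 * 21)
  = 14630 / 206010
  = 0.07102 m^3/s = 71.02 L/s


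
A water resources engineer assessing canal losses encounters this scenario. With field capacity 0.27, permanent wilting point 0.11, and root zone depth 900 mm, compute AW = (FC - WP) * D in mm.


AW = (FC - WP) * D
   = (0.27 - 0.11) * 900
   = 0.16 * 900
   = 144 mm


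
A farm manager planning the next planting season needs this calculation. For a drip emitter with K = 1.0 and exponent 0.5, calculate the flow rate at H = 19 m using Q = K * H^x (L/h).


Q = K * H^x
  = 1.0 * 19^0.5
  = 1.0 * 4.3589
  = 4.36 L/h


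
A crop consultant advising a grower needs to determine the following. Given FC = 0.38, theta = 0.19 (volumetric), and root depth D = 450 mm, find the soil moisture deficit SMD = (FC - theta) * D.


SMD = (FC - theta) * D
    = (0.38 - 0.19) * 450
    = 0.190 * 450
    = 85.50 mm


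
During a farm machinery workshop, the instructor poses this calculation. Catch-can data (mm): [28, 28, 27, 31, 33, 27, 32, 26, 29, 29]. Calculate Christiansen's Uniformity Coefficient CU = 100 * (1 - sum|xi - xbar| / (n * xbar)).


xbar = 290 / 10 = 29
sum|xi - xbar| = 18
CU = 100 * (1 - 18 / (10 * 29))
   = 100 * (1 - 0.0621)
   = 93.79%


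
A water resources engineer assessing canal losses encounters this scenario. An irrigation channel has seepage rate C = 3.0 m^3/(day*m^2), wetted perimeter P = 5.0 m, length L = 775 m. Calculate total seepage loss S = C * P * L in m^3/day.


S = C * P * L
  = 3.0 * 5.0 * 775
  = 11625 m^3/day


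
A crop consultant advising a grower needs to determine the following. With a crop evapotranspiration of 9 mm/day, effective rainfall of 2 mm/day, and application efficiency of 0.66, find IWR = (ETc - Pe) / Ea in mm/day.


IWR = (ETc - Pe) / Ea
    = (9 - 2) / 0.66
    = 7 / 0.66
    = 10.61 mm/day


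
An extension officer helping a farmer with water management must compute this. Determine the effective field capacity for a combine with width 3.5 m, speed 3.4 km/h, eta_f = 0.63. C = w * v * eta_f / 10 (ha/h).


C = w * v * eta_f / 10
  = 3.5 * 3.4 * 0.63 / 10
  = 7.50 / 10
  = 0.75 ha/h


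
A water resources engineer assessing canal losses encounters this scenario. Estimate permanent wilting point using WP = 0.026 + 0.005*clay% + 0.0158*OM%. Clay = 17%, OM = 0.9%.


WP = 0.026 + 0.005*17 + 0.0158*0.9
   = 0.026 + 0.0850 + 0.0142
   = 0.1252


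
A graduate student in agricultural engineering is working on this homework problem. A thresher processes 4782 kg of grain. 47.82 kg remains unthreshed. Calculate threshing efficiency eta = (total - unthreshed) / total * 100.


eta = (total - unthreshed) / total * 100
    = (4782 - 47.82) / 4782 * 100
    = 4734.18 / 4782 * 100
    = 99%


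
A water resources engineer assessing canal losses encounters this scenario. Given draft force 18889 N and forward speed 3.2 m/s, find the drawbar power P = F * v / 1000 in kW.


P = F * v / 1000
  = 18889 * 3.2 / 1000
  = 60444.80 / 1000
  = 60.44 kW


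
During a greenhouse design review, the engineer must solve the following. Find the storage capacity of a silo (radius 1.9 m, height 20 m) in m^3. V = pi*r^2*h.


V = pi * r^2 * h
  = pi * 1.9^2 * 20
  = pi * 3.61 * 20
  = 226.82 m^3


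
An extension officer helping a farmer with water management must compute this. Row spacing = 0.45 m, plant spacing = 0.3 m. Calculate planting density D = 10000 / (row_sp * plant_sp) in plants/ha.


D = 10000 / (row_sp * plant_sp)
  = 10000 / (0.45 * 0.3)
  = 10000 / 0.1350
  = 74074.07 plants/ha


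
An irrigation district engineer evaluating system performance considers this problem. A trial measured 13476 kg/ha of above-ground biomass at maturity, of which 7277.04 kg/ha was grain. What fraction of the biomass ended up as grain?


HI = grain_yield / biomass
   = 7277.04 / 13476
   = 0.54


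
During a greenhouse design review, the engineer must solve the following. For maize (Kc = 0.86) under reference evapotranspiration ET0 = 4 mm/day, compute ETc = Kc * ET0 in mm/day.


ETc = Kc * ET0
    = 0.86 * 4
    = 3.44 mm/day


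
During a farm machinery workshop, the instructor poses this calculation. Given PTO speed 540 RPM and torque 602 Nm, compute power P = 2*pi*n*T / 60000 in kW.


P = 2*pi*n*T / 60000
  = 2*pi * 540 * 602 / 60000
  = 2042537.88 / 60000
  = 34.04 kW


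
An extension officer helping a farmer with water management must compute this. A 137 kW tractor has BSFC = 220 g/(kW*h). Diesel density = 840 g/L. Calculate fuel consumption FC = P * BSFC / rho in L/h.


FC = P * BSFC / rho_fuel
   = 137 * 220 / 840
   = 30140 / 840
   = 35.88 L/h


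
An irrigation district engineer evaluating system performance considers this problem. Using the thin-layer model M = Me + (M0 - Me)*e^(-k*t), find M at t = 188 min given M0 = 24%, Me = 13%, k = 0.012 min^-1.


M = Me + (M0 - Me) * e^(-k*t)
  = 13 + (24 - 13) * e^(-0.012*188)
  = 13 + 11 * e^(-2.256)
  = 13 + 11 * 0.10477
  = 13 + 1.1525
  = 14.15%


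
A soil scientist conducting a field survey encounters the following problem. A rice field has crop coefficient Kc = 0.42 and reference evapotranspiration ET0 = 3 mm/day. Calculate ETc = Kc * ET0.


ETc = Kc * ET0
    = 0.42 * 3
    = 1.26 mm/day


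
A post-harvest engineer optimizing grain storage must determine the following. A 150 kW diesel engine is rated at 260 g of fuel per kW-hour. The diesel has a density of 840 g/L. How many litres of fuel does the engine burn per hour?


FC = P * BSFC / rho_fuel
   = 150 * 260 / 840
   = 39000 / 840
   = 46.43 L/h


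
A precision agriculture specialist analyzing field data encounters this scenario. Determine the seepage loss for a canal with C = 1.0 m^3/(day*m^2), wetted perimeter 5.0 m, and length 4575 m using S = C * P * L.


S = C * P * L
  = 1.0 * 5.0 * 4575
  = 22875 m^3/day


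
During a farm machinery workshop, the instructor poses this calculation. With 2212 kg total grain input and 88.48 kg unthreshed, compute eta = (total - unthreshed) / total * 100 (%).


eta = (total - unthreshed) / total * 100
    = (2212 - 88.48) / 2212 * 100
    = 2123.52 / 2212 * 100
    = 96%


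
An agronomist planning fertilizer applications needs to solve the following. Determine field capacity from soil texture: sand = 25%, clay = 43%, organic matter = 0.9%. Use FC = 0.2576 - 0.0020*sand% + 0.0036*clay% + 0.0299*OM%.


FC = 0.2576 - 0.0020*25 + 0.0036*43 + 0.0299*0.9
   = 0.2576 - 0.0500 + 0.1548 + 0.0269
   = 0.3893


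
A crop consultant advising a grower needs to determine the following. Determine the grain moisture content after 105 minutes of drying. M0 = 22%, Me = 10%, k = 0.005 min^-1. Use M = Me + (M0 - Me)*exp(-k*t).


M = Me + (M0 - Me) * e^(-k*t)
  = 10 + (22 - 10) * e^(-0.005*105)
  = 10 + 12 * e^(-0.525)
  = 10 + 12 * 0.59156
  = 10 + 7.0987
  = 17.10%


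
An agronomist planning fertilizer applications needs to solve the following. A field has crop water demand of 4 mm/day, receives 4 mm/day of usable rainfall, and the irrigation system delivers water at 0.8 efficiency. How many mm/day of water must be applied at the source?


IWR = (ETc - Pe) / Ea
    = (4 - 4) / 0.8
    = 0 / 0.8
    = 0 mm/day


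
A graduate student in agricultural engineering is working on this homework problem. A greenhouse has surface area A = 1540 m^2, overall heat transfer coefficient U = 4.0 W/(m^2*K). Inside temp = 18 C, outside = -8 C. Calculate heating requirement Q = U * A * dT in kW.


dT = 18 - (-8) = 26 K
Q = U * A * dT
  = 4.0 * 1540 * 26
  = 160160 W = 160.16 kW


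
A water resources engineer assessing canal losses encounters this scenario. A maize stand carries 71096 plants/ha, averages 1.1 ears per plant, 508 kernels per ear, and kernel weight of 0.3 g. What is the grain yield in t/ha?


Y = density * ears * kernels * kw
  = 71096 * 1.1 * 508 * 0.3 g/ha
  = 11918533.44 g/ha
  = 11918.53 kg/ha = 11.92 t/ha


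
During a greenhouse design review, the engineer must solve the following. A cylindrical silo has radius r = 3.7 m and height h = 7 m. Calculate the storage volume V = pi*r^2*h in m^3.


V = pi * r^2 * h
  = pi * 3.7^2 * 7
  = pi * 13.69 * 7
  = 301.06 m^3


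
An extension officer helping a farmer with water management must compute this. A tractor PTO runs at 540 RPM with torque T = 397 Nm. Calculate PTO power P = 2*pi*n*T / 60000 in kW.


P = 2*pi*n*T / 60000
  = 2*pi * 540 * 397 / 60000
  = 1346989.27 / 60000
  = 22.45 kW


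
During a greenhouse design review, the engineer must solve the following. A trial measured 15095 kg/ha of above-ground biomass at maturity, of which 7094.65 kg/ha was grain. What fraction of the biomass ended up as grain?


HI = grain_yield / biomass
   = 7094.65 / 15095
   = 0.47


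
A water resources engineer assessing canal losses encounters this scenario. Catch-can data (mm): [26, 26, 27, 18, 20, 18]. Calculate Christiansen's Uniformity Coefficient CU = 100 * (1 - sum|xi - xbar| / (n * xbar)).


xbar = 135 / 6 = 22.500
sum|xi - xbar| = 23
CU = 100 * (1 - 23 / (6 * 22.500))
   = 100 * (1 - 0.1704)
   = 82.96%


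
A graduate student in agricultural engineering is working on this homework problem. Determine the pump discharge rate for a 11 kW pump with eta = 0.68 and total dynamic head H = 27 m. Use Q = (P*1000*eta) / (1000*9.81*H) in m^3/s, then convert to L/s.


Q = (P * 1000 * eta) / (rho * g * H)
  = (11 * 1000 * 0.68) / (1000 * 9.81 * 27)
  = 7480 / 264870
  = 0.02824 m^3/s = 28.24 L/s


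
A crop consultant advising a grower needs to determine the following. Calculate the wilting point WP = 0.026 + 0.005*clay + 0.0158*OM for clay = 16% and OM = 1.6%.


WP = 0.026 + 0.005*16 + 0.0158*1.6
   = 0.026 + 0.0800 + 0.0253
   = 0.1313


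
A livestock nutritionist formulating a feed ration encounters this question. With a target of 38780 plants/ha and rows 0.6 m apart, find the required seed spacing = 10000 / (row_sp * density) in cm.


spacing = 10000 / (row_sp * density)
        = 10000 / (0.6 * 38780)
        = 10000 / 23268
        = 0.42977 m = 42.98 cm


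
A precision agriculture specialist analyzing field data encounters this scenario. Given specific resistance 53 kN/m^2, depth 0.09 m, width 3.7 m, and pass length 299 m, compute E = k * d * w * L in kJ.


E = k * d * w * L
  = 53 * 0.09 * 3.7 * 299
  = 5277.05 kJ


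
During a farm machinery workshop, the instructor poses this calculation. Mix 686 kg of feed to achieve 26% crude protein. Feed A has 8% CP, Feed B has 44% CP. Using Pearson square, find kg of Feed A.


parts_A = CP_b - target = 44 - 26 = 18
parts_B = target - CP_a = 26 - 8 = 18
total_parts = 18 + 18 = 36
Feed A = 686 * 18 / 36 = 343 kg
Feed B = 686 * 18 / 36 = 343 kg


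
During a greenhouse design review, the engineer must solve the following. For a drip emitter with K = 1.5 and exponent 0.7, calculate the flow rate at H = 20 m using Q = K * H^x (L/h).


Q = K * H^x
  = 1.5 * 20^0.7
  = 1.5 * 8.1418
  = 12.21 L/h


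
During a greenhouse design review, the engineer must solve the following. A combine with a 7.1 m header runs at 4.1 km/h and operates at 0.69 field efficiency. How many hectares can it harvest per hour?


C = w * v * eta_f / 10
  = 7.1 * 4.1 * 0.69 / 10
  = 20.09 / 10
  = 2.01 ha/h


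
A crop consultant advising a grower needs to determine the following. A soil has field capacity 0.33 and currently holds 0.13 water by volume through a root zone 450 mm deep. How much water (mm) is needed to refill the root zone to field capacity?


SMD = (FC - theta) * D
    = (0.33 - 0.13) * 450
    = 0.200 * 450
    = 90 mm


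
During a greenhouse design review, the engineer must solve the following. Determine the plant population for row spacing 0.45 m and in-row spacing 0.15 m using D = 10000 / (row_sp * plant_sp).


D = 10000 / (row_sp * plant_sp)
  = 10000 / (0.45 * 0.15)
  = 10000 / 0.0675
  = 148148.15 plants/ha


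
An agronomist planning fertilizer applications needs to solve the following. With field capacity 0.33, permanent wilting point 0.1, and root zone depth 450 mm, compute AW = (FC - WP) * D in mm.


AW = (FC - WP) * D
   = (0.33 - 0.1) * 450
   = 0.23 * 450
   = 103.50 mm


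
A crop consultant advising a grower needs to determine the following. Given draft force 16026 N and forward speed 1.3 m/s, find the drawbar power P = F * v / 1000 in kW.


P = F * v / 1000
  = 16026 * 1.3 / 1000
  = 20833.80 / 1000
  = 20.83 kW


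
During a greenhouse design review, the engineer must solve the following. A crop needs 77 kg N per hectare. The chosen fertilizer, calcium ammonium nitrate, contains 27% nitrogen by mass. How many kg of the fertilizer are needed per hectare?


Rate = N_required / (N_content / 100)
     = 77 / (27 / 100)
     = 77 / 0.27
     = 285.19 kg/ha


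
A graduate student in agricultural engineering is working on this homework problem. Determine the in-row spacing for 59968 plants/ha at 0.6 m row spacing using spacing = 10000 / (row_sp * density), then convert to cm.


spacing = 10000 / (row_sp * density)
        = 10000 / (0.6 * 59968)
        = 10000 / 35980.80
        = 0.27793 m = 27.79 cm


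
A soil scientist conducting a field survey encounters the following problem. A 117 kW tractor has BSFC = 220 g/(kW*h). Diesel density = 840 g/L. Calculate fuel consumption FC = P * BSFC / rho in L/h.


FC = P * BSFC / rho_fuel
   = 117 * 220 / 840
   = 25740 / 840
   = 30.64 L/h


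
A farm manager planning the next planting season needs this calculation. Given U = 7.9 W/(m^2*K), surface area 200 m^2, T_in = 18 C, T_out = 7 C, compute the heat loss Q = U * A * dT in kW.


dT = 18 - (7) = 11 K
Q = U * A * dT
  = 7.9 * 200 * 11
  = 17380 W = 17.38 kW


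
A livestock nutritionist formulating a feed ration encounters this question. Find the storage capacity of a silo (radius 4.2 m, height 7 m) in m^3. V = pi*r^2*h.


V = pi * r^2 * h
  = pi * 4.2^2 * 7
  = pi * 17.64 * 7
  = 387.92 m^3


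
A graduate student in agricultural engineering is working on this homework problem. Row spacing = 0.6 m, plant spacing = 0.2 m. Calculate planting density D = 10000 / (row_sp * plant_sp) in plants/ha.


D = 10000 / (row_sp * plant_sp)
  = 10000 / (0.6 * 0.2)
  = 10000 / 0.1200
  = 83333.33 plants/ha


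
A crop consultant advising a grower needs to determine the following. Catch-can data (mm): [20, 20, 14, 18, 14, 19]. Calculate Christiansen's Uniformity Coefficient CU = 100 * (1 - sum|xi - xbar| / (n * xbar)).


xbar = 105 / 6 = 17.500
sum|xi - xbar| = 14
CU = 100 * (1 - 14 / (6 * 17.500))
   = 100 * (1 - 0.1333)
   = 86.67%


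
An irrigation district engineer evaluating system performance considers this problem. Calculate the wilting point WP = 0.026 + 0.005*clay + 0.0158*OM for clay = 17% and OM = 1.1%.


WP = 0.026 + 0.005*17 + 0.0158*1.1
   = 0.026 + 0.0850 + 0.0174
   = 0.1284


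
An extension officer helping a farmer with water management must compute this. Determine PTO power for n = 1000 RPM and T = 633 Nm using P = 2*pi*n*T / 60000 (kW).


P = 2*pi*n*T / 60000
  = 2*pi * 1000 * 633 / 60000
  = 3977256.30 / 60000
  = 66.29 kW


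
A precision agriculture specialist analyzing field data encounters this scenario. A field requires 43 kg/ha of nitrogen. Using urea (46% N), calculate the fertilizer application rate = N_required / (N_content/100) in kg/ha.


Rate = N_required / (N_content / 100)
     = 43 / (46 / 100)
     = 43 / 0.46
     = 93.48 kg/ha


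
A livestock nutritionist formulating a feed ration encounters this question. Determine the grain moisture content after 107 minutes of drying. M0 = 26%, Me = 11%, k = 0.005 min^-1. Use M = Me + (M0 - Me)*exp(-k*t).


M = Me + (M0 - Me) * e^(-k*t)
  = 11 + (26 - 11) * e^(-0.005*107)
  = 11 + 15 * e^(-0.535)
  = 11 + 15 * 0.58567
  = 11 + 8.7850
  = 19.79%


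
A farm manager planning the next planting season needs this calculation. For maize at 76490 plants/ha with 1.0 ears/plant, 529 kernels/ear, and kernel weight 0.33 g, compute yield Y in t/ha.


Y = density * ears * kernels * kw
  = 76490 * 1.0 * 529 * 0.33 g/ha
  = 13352859.30 g/ha
  = 13352.86 kg/ha = 13.35 t/ha


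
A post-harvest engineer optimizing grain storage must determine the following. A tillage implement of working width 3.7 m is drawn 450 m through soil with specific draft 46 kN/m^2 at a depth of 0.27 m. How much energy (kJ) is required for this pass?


E = k * d * w * L
  = 46 * 0.27 * 3.7 * 450
  = 20679.30 kJ


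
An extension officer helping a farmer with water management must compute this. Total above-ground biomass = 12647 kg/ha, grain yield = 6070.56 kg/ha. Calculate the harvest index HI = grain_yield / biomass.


HI = grain_yield / biomass
   = 6070.56 / 12647
   = 0.48


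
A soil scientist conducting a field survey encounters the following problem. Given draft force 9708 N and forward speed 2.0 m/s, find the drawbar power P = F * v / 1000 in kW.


P = F * v / 1000
  = 9708 * 2.0 / 1000
  = 19416 / 1000
  = 19.42 kW


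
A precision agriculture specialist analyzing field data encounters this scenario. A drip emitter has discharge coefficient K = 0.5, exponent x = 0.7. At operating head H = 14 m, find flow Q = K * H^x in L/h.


Q = K * H^x
  = 0.5 * 14^0.7
  = 0.5 * 6.3429
  = 3.17 L/h


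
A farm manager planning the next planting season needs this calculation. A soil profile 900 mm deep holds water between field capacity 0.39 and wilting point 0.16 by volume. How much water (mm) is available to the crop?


AW = (FC - WP) * D
   = (0.39 - 0.16) * 900
   = 0.23 * 900
   = 207 mm


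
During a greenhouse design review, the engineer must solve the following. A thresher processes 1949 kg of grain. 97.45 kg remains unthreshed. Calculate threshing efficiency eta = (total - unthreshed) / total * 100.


eta = (total - unthreshed) / total * 100
    = (1949 - 97.45) / 1949 * 100
    = 1851.55 / 1949 * 100
    = 95%


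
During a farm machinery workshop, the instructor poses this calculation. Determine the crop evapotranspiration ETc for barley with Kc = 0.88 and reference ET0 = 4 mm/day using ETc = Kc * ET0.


ETc = Kc * ET0
    = 0.88 * 4
    = 3.52 mm/day


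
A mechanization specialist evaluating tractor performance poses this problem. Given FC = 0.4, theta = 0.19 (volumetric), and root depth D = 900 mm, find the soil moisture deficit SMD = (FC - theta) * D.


SMD = (FC - theta) * D
    = (0.4 - 0.19) * 900
    = 0.210 * 900
    = 189 mm


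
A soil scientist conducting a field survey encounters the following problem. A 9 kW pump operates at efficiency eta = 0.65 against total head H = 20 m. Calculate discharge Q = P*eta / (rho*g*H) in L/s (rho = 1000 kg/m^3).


Q = (P * 1000 * eta) / (rho * g * H)
  = (9 * 1000 * 0.65) / (1000 * 9.81 * 20)
  = 5850 / 196200
  = 0.02982 m^3/s = 29.82 L/s


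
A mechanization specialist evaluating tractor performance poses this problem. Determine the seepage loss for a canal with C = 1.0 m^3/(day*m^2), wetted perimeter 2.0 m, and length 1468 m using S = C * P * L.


S = C * P * L
  = 1.0 * 2.0 * 1468
  = 2936 m^3/day


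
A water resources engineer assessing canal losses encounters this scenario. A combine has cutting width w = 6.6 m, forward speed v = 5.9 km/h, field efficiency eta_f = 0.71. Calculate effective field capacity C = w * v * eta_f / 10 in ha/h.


C = w * v * eta_f / 10
  = 6.6 * 5.9 * 0.71 / 10
  = 27.65 / 10
  = 2.76 ha/h


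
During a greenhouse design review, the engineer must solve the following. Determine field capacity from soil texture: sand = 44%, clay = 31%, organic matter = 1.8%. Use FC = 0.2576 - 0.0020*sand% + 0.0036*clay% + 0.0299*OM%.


FC = 0.2576 - 0.0020*44 + 0.0036*31 + 0.0299*1.8
   = 0.2576 - 0.0880 + 0.1116 + 0.0538
   = 0.3350


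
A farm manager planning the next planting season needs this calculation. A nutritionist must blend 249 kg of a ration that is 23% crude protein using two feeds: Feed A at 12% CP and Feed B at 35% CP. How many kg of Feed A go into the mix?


parts_A = CP_b - target = 35 - 23 = 12
parts_B = target - CP_a = 23 - 12 = 11
total_parts = 12 + 11 = 23
Feed A = 249 * 12 / 23 = 129.91 kg
Feed B = 249 * 11 / 23 = 119.09 kg

129.91 kg


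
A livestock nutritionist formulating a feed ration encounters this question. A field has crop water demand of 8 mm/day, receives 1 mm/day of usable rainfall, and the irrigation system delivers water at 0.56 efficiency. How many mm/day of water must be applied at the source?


IWR = (ETc - Pe) / Ea
    = (8 - 1) / 0.56
    = 7 / 0.56
    = 12.50 mm/day


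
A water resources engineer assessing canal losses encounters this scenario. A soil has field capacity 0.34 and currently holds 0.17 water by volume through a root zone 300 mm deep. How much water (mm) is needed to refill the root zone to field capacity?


SMD = (FC - theta) * D
    = (0.34 - 0.17) * 300
    = 0.170 * 300
    = 51 mm


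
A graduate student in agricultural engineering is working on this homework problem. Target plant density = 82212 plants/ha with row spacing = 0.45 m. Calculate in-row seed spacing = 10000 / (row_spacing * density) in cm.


spacing = 10000 / (row_sp * density)
        = 10000 / (0.45 * 82212)
        = 10000 / 36995.40
        = 0.27030 m = 27.03 cm


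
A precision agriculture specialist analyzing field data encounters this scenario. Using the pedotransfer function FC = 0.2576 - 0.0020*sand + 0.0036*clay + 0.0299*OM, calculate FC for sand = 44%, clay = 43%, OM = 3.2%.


FC = 0.2576 - 0.0020*44 + 0.0036*43 + 0.0299*3.2
   = 0.2576 - 0.0880 + 0.1548 + 0.0957
   = 0.4201


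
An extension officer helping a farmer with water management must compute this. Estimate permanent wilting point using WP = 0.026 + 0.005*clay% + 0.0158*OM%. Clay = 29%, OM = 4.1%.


WP = 0.026 + 0.005*29 + 0.0158*4.1
   = 0.026 + 0.1450 + 0.0648
   = 0.2358


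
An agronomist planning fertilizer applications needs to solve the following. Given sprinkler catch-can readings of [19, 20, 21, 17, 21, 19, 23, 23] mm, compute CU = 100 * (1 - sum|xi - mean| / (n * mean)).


xbar = 163 / 8 = 20.375
sum|xi - xbar| = 13
CU = 100 * (1 - 13 / (8 * 20.375))
   = 100 * (1 - 0.0798)
   = 92.02%


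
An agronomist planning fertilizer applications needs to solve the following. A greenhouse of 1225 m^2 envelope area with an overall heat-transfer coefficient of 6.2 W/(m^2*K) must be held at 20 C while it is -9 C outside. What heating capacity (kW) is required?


dT = 20 - (-9) = 29 K
Q = U * A * dT
  = 6.2 * 1225 * 29
  = 220255 W = 220.26 kW


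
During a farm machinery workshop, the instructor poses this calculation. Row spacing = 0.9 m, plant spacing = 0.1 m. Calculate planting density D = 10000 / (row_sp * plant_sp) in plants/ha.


D = 10000 / (row_sp * plant_sp)
  = 10000 / (0.9 * 0.1)
  = 10000 / 0.0900
  = 111111.11 plants/ha


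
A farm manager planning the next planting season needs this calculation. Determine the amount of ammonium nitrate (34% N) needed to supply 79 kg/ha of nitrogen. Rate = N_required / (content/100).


Rate = N_required / (N_content / 100)
     = 79 / (34 / 100)
     = 79 / 0.34
     = 232.35 kg/ha


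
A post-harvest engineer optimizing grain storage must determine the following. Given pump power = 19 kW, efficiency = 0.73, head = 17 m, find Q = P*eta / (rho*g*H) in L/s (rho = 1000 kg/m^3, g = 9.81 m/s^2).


Q = (P * 1000 * eta) / (rho * g * H)
  = (19 * 1000 * 0.73) / (1000 * 9.81 * 17)
  = 13870 / 166770
  = 0.08317 m^3/s = 83.17 L/s


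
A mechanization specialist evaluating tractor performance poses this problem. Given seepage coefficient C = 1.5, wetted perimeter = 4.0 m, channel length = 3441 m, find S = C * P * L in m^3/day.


S = C * P * L
  = 1.5 * 4.0 * 3441
  = 20646 m^3/day


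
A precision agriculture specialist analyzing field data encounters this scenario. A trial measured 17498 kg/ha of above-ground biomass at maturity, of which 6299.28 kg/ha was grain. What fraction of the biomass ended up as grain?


HI = grain_yield / biomass
   = 6299.28 / 17498
   = 0.36


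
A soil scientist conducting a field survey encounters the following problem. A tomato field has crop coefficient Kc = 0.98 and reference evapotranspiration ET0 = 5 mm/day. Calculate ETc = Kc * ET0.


ETc = Kc * ET0
    = 0.98 * 5
    = 4.90 mm/day


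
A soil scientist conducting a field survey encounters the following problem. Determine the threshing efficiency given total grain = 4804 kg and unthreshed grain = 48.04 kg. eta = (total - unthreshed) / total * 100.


eta = (total - unthreshed) / total * 100
    = (4804 - 48.04) / 4804 * 100
    = 4755.96 / 4804 * 100
    = 99%


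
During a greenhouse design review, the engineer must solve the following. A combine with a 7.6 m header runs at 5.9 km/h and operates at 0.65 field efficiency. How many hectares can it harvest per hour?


C = w * v * eta_f / 10
  = 7.6 * 5.9 * 0.65 / 10
  = 29.15 / 10
  = 2.91 ha/h
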